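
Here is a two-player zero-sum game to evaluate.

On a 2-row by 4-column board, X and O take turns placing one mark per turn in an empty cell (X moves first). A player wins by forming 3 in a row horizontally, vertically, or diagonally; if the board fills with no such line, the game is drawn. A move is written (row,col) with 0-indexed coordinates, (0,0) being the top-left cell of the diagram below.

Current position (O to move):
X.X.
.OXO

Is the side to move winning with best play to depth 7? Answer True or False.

O winning at [X.X./.OXO]: False

[X.X./.OXO] O move#1: (0,1):+0/XOX./.OXO*, (0,3):-1/X.XO/.OXO, (1,0):-1/X.X./OOXO
[XOX./.OXO] X move#2: (0,3):+0/XOXX/.OXO*, (1,0):+0/XOX./XOXO
[XOXX/.OXO] O move#3: (1,0):+0/XOXX/OOXO*
[XOXX/OOXO] end (terminal +0, X#4); searched X.X./.OXO to 7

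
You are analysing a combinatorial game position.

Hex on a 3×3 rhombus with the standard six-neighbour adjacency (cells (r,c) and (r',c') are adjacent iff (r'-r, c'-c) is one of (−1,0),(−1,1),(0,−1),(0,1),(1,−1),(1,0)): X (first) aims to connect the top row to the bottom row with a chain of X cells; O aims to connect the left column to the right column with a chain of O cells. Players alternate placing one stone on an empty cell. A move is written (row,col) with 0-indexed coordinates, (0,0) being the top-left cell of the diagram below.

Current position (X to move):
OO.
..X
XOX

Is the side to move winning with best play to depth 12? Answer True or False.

ply 1, X at OO./..X/XOX | (0,2)=+1→OOX/..X/XOX*; (1,0)=-1→OO./X.X/XOX; (1,1)=-1→OO./.XX/XOX
ply 2: OOX/..X/XOX is terminal -1 (O); from OO./..X/XOX depth 12

X winning at [OO./..X/XOX]: True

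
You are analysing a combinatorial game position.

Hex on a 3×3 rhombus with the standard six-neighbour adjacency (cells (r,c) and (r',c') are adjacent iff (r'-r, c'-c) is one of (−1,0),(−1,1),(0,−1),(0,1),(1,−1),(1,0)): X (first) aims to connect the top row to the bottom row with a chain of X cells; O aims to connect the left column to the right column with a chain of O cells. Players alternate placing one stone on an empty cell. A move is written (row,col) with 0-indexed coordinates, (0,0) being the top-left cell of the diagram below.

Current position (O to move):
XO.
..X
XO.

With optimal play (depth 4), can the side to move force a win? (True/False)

p1 O@[XO./..X/XO.]: (0,2)[XOO/..X/XO.]-1* (1,0)[XO./O.X/XO.]-1 (1,1)[XO./.OX/XO.]-1 (2,2)[XO./..X/XOO]-1
p2 X@[XOO/..X/XO.]: (1,0)[XOO/X.X/XO.]+1* (1,1)[XOO/.XX/XO.]-1 (2,2)[XOO/..X/XOX]-1
p3 O@[XOO/X.X/XO.] terminal -1; root [XO./..X/XO.] d4

O winning at [XO./..X/XO.]: False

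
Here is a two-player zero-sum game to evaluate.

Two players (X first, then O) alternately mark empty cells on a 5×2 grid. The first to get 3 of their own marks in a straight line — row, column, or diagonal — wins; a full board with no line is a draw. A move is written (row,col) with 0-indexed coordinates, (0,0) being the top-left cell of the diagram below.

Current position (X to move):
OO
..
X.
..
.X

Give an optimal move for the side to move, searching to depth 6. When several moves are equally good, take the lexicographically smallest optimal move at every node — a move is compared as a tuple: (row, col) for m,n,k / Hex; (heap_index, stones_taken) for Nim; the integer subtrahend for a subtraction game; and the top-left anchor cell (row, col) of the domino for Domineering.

X's best at [OO/../X./../.X]: (2,1)

p1 X@[OO/../X./../.X]: (1,0)[OO/X./X./../.X]+0 (1,1)[OO/.X/X./../.X]+0 (2,1)[OO/../XX/../.X]+1* (3,0)[OO/../X./X./.X]+1 (3,1)[OO/../X./.X/.X]+0 (4,0)[OO/../X./../XX]+0
p2 O@[OO/../XX/../.X]: (1,0)[OO/O./XX/../.X]-1* (1,1)[OO/.O/XX/../.X]-1 (3,0)[OO/../XX/O./.X]-1 (3,1)[OO/../XX/.O/.X]-1 (4,0)[OO/../XX/../OX]-1
p3 X@[OO/O./XX/../.X]: (1,1)[OO/OX/XX/../.X]+0 (3,0)[OO/O./XX/X./.X]+1* (3,1)[OO/O./XX/.X/.X]+1 (4,0)[OO/O./XX/../XX]+1
p4 O@[OO/O./XX/X./.X]: (1,1)[OO/OO/XX/X./.X]-1* (3,1)[OO/O./XX/XO/.X]-1 (4,0)[OO/O./XX/X./OX]-1
p5 X@[OO/OO/XX/X./.X]: (3,1)[OO/OO/XX/XX/.X]+1* (4,0)[OO/OO/XX/X./XX]+1
p6 O@[OO/OO/XX/XX/.X] terminal -1; root [OO/../X./../.X] d6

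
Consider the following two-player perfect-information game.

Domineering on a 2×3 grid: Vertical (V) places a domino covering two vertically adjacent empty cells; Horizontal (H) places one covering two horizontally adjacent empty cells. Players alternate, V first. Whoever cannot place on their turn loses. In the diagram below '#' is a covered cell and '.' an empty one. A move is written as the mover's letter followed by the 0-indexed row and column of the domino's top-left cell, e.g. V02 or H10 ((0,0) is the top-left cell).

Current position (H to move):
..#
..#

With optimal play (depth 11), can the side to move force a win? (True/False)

[..#/..#] H move#1: H00:+1/###/..#*, H10:+1/..#/###
[###/..#] end (terminal -1, V#2); searched ..#/..# to 11

H winning at [..#/..#]: True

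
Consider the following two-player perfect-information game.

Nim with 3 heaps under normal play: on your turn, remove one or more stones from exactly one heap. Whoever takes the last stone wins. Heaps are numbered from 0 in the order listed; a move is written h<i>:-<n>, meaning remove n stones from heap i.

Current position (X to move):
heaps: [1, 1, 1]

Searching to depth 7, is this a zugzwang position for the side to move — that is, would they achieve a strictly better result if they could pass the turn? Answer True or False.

p1 X@[(1,1,1)]: h0:-1[(0,1,1)]+1* h1:-1[(1,0,1)]+1 h2:-1[(1,1,0)]+1
p2 O@[(0,1,1)]: h1:-1[(0,0,1)]-1* h2:-1[(0,1,0)]-1
p3 X@[(0,0,1)]: h2:-1[(0,0,0)]+1*
p4 O@[(0,0,0)] terminal -1; root [(1,1,1)] d7
if X skipped the turn, O would face:
~ p1 O@[(1,1,1)]: h0:-1[(0,1,1)]+1* h1:-1[(1,0,1)]+1 h2:-1[(1,1,0)]+1
~ p2 X@[(0,1,1)]: h1:-1[(0,0,1)]-1* h2:-1[(0,1,0)]-1
~ p3 O@[(0,0,1)]: h2:-1[(0,0,0)]+1*
~ p4 X@[(0,0,0)] terminal -1; root [(1,1,1)] d7
compare (X): move=+1 vs pass=-1

zugzwang((1,1,1), X) = False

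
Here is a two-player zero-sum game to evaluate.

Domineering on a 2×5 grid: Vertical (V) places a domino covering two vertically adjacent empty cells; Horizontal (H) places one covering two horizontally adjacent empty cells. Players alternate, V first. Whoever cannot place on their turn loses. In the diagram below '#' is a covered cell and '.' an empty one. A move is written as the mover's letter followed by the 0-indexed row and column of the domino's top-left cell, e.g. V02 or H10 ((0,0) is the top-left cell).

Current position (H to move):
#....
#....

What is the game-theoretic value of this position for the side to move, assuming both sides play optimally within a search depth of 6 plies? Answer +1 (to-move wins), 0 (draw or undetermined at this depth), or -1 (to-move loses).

value(#..../#...., H) = +1

[#..../#....] H move#1: H01:-1/###../#...., H02:+1/#.##./#....*, H03:-1/#..##/#...., H11:-1/#..../###.., H12:+1/#..../#.##., H13:-1/#..../#..##
[#.##./#....] V move#2: V01:-1/####./##...*, V04:-1/#.###/#...#
[####./##...] H move#3: H12:-1/####./####., H13:+1/####./##.##*
[####./##.##] end (terminal -1, V#4); searched #..../#.... to 6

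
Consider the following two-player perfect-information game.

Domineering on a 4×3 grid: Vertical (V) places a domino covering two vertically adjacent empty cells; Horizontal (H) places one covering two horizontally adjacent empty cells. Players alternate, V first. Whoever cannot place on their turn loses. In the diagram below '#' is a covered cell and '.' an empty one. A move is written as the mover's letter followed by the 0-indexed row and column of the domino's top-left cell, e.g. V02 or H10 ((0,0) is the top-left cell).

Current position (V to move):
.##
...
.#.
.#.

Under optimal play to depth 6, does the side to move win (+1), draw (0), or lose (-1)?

[.##/.../.#./.#.] V move#1: V00:+1/###/#../.#./.#.*, V10:+1/.##/#../##./.#., V12:+1/.##/..#/.##/.#., V20:+1/.##/.../##./##., V22:+1/.##/.../.##/.##
[###/#../.#./.#.] H move#2: H11:-1/###/###/.#./.#.*
[###/###/.#./.#.] V move#3: V20:+1/###/###/##./##.*, V22:+1/###/###/.##/.##
[###/###/##./##.] end (terminal -1, H#4); searched .##/.../.#./.#. to 6

value(.##/.../.#./.#., V) = +1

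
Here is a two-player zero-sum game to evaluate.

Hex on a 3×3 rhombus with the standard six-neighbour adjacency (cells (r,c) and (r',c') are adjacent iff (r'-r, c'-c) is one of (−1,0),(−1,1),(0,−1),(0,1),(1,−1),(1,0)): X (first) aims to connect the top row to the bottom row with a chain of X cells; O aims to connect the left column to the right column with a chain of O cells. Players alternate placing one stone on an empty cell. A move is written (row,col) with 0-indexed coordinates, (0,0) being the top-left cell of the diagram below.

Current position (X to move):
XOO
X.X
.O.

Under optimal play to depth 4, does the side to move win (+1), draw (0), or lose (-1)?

p1 X@[XOO/X.X/.O.]: (1,1)[XOO/XXX/.O.]+1* (2,0)[XOO/X.X/XO.]+1 (2,2)[XOO/X.X/.OX]+1
p2 O@[XOO/XXX/.O.]: (2,0)[XOO/XXX/OO.]-1* (2,2)[XOO/XXX/.OO]-1
p3 X@[XOO/XXX/OO.]: (2,2)[XOO/XXX/OOX]+1*
p4 O@[XOO/XXX/OOX] terminal -1; root [XOO/X.X/.O.] d4

value(XOO/X.X/.O., X) = +1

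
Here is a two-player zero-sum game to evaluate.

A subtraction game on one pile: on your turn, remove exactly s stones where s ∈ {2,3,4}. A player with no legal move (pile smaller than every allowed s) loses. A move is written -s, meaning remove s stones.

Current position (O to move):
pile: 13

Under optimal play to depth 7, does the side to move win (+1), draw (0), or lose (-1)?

ply 1, O at 13 | -2=-1→11*; -3=-1→10; -4=-1→9
ply 2, X at 11 | -2=-1→9; -3=-1→8; -4=+1→7*
ply 3, O at 7 | -2=-1→5*; -3=-1→4; -4=-1→3
ply 4, X at 5 | -2=-1→3; -3=-1→2; -4=+1→1*
ply 5: 1 is terminal -1 (O); from 13 depth 7

value(13, O) = -1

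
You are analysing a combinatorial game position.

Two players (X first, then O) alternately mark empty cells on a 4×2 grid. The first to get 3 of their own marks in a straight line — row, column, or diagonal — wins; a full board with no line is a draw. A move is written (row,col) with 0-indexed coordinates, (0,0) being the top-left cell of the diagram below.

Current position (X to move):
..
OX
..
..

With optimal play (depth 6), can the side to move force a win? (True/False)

X winning at [../OX/../..]: True

p1 X@[../OX/../..]: (0,0)[X./OX/../..]+0 (0,1)[.X/OX/../..]+0 (2,0)[../OX/X./..]+0 (2,1)[../OX/.X/..]+1* (3,0)[../OX/../X.]+0 (3,1)[../OX/../.X]+0
p2 O@[../OX/.X/..]: (0,0)[O./OX/.X/..]-1* (0,1)[.O/OX/.X/..]-1 (2,0)[../OX/OX/..]-1 (3,0)[../OX/.X/O.]-1 (3,1)[../OX/.X/.O]-1
p3 X@[O./OX/.X/..]: (0,1)[OX/OX/.X/..]+1* (2,0)[O./OX/XX/..]+1 (3,0)[O./OX/.X/X.]-1 (3,1)[O./OX/.X/.X]+1
p4 O@[OX/OX/.X/..] terminal -1; root [../OX/../..] d6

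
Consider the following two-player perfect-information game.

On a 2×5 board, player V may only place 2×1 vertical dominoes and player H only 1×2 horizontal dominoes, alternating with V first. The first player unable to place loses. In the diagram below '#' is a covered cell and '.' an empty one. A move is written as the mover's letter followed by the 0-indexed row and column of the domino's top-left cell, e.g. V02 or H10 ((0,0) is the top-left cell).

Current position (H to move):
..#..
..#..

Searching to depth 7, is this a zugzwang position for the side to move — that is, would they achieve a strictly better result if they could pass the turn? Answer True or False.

zugzwang(..#../..#.., H) = True

p1 H@[..#../..#..]: H00[###../..#..]-1* H03[..###/..#..]-1 H10[..#../###..]-1 H13[..#../..###]-1
p2 V@[###../..#..]: V03[####./..##.]+1* V04[###.#/..#.#]+1
p3 H@[####./..##.]: H10[####./####.]-1*
p4 V@[####./####.]: V04[#####/#####]+1*
p5 H@[#####/#####] terminal -1; root [..#../..#..] d7
if H skipped the turn, V would face:
~ p1 V@[..#../..#..]: V00[#.#../#.#..]-1* V01[.##../.##..]-1 V03[..##./..##.]-1 V04[..#.#/..#.#]-1
~ p2 H@[#.#../#.#..]: H03[#.###/#.#..]+1* H13[#.#../#.###]+1
~ p3 V@[#.###/#.#..]: V01[#####/###..]-1*
~ p4 H@[#####/###..]: H13[#####/#####]+1*
~ p5 V@[#####/#####] terminal -1; root [..#../..#..] d7
compare (H): move=-1 vs pass=+1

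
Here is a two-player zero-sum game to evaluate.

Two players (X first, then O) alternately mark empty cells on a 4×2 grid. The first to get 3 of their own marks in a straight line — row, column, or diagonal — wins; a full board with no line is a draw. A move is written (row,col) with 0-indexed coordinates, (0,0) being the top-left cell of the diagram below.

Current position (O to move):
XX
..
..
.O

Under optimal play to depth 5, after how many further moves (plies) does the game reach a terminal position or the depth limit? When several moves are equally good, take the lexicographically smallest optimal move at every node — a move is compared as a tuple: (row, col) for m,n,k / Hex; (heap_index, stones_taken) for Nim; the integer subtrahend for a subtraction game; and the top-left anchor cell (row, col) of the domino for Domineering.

p1 O@[XX/../../.O]: (1,0)[XX/O./../.O]+0* (1,1)[XX/.O/../.O]+0 (2,0)[XX/../O./.O]+0 (2,1)[XX/../.O/.O]+0 (3,0)[XX/../../OO]+0
p2 X@[XX/O./../.O]: (1,1)[XX/OX/../.O]+0* (2,0)[XX/O./X./.O]+0 (2,1)[XX/O./.X/.O]+0 (3,0)[XX/O./../XO]+0
p3 O@[XX/OX/../.O]: (2,0)[XX/OX/O./.O]-1 (2,1)[XX/OX/.O/.O]+0* (3,0)[XX/OX/../OO]-1
p4 X@[XX/OX/.O/.O]: (2,0)[XX/OX/XO/.O]+0* (3,0)[XX/OX/.O/XO]+0
p5 O@[XX/OX/XO/.O]: (3,0)[XX/OX/XO/OO]+0*
p6 X@[XX/OX/XO/OO] terminal +0; root [XX/../../.O] d5

PV length from [XX/../../.O]: 5 plies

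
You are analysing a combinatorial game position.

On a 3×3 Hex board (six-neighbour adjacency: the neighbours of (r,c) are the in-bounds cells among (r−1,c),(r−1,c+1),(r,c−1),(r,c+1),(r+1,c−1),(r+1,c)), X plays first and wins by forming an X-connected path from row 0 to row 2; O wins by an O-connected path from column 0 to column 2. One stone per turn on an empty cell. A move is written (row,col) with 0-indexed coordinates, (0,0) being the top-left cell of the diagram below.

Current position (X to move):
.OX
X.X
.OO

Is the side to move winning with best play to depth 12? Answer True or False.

[.OX/X.X/.OO] X move#1: (0,0):-1/XOX/X.X/.OO, (1,1):-1/.OX/XXX/.OO, (2,0):+1/.OX/X.X/XOO*
[.OX/X.X/XOO] O move#2: (0,0):-1/OOX/X.X/XOO*, (1,1):-1/.OX/XOX/XOO
[OOX/X.X/XOO] X move#3: (1,1):+1/OOX/XXX/XOO*
[OOX/XXX/XOO] end (terminal -1, O#4); searched .OX/X.X/.OO to 12

X winning at [.OX/X.X/.OO]: True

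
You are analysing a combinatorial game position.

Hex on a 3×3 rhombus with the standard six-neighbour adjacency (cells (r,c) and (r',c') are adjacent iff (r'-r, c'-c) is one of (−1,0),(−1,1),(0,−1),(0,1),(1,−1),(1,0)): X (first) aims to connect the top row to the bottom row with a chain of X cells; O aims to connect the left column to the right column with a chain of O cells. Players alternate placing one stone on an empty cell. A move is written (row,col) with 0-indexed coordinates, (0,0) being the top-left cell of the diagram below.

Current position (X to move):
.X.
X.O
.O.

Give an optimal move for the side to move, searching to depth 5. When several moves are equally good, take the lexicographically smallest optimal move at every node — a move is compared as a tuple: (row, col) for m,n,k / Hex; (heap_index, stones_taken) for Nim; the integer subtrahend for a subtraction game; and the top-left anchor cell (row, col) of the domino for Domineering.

p1 X@[.X./X.O/.O.]: (0,0)[XX./X.O/.O.]-1 (0,2)[.XX/X.O/.O.]-1 (1,1)[.X./XXO/.O.]-1 (2,0)[.X./X.O/XO.]+1* (2,2)[.X./X.O/.OX]-1
p2 O@[.X./X.O/XO.] terminal -1; root [.X./X.O/.O.] d5

X's best at [.X./X.O/.O.]: (2,0)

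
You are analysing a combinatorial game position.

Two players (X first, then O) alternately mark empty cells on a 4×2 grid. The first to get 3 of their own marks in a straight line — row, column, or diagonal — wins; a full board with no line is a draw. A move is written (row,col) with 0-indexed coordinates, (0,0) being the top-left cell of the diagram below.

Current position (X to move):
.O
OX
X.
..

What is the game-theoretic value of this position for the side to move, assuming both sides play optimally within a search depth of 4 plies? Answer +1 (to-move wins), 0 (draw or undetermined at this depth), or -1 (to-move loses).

value(.O/OX/X./.., X) = 0

[.O/OX/X./..] X move#1: (0,0):+0/XO/OX/X./..*, (2,1):+0/.O/OX/XX/.., (3,0):+0/.O/OX/X./X., (3,1):+0/.O/OX/X./.X
[XO/OX/X./..] O move#2: (2,1):+0/XO/OX/XO/..*, (3,0):+0/XO/OX/X./O., (3,1):+0/XO/OX/X./.O
[XO/OX/XO/..] X move#3: (3,0):+0/XO/OX/XO/X.*, (3,1):+0/XO/OX/XO/.X
[XO/OX/XO/X.] O move#4: (3,1):+0/XO/OX/XO/XO*
[XO/OX/XO/XO] end (terminal +0, X#5); searched .O/OX/X./.. to 4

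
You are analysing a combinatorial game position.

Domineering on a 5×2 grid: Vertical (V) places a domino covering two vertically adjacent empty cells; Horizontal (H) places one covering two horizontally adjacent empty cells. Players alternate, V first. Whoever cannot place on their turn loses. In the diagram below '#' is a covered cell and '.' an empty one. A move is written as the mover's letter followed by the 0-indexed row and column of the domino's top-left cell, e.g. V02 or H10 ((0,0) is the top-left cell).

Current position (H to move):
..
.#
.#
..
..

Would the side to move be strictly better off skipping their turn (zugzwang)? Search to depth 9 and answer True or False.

ply 1, H at ../.#/.#/../.. | H00=-1→##/.#/.#/../..; H30=+1→../.#/.#/##/..*; H40=+1→../.#/.#/../##
ply 2, V at ../.#/.#/##/.. | V00=-1→#./##/.#/##/..*; V10=-1→../##/##/##/..
ply 3, H at #./##/.#/##/.. | H40=+1→#./##/.#/##/##*
ply 4: #./##/.#/##/## is terminal -1 (V); from ../.#/.#/../.. depth 9
suppose H passes — search the same position with V to move:
pass> ply 1, V at ../.#/.#/../.. | V00=-1→#./##/.#/../..; V10=-1→../##/##/../..; V20=+1→../.#/##/#./..*; V30=+1→../.#/.#/#./#.; V31=+1→../.#/.#/.#/.#
pass> ply 2, H at ../.#/##/#./.. | H00=-1→##/.#/##/#./..*; H40=-1→../.#/##/#./##
pass> ply 3, V at ##/.#/##/#./.. | V31=+1→##/.#/##/##/.#*
pass> ply 4: ##/.#/##/##/.# is terminal -1 (H); from ../.#/.#/../.. depth 9
for H: play +1, pass -1

zugzwang(../.#/.#/../.., H) = False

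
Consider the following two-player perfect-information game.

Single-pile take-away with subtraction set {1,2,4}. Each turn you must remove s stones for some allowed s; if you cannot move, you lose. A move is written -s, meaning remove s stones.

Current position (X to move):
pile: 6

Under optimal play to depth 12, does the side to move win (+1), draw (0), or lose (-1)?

value(6, X) = -1

ply 1, X at 6 | -1=-1→5*; -2=-1→4; -4=-1→2
ply 2, O at 5 | -1=-1→4; -2=+1→3*; -4=-1→1
ply 3, X at 3 | -1=-1→2*; -2=-1→1
ply 4, O at 2 | -1=-1→1; -2=+1→0*
ply 5: 0 is terminal -1 (X); from 6 depth 12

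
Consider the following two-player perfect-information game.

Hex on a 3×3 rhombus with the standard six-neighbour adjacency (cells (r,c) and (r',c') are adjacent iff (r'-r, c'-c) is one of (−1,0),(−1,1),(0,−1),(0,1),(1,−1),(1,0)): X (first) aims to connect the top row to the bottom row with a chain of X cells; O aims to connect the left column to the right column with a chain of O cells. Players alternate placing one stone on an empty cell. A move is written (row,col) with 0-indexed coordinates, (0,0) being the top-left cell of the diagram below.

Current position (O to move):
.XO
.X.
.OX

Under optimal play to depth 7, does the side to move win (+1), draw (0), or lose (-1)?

value(.XO/.X./.OX, O) = -1

[.XO/.X./.OX] O move#1: (0,0):-1/OXO/.X./.OX*, (1,0):-1/.XO/OX./.OX, (1,2):-1/.XO/.XO/.OX, (2,0):-1/.XO/.X./OOX
[OXO/.X./.OX] X move#2: (1,0):+1/OXO/XX./.OX*, (1,2):+1/OXO/.XX/.OX, (2,0):+1/OXO/.X./XOX
[OXO/XX./.OX] O move#3: (1,2):-1/OXO/XXO/.OX*, (2,0):-1/OXO/XX./OOX
[OXO/XXO/.OX] X move#4: (2,0):+1/OXO/XXO/XOX*
[OXO/XXO/XOX] end (terminal -1, O#5); searched .XO/.X./.OX to 7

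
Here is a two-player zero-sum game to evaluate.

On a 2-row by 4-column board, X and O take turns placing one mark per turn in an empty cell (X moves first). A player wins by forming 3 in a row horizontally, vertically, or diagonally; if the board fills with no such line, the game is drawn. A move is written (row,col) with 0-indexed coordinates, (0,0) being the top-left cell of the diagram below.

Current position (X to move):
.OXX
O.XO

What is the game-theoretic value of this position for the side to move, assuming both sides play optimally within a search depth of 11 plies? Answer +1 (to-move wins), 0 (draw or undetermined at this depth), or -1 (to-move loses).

p1 X@[.OXX/O.XO]: (0,0)[XOXX/O.XO]+0* (1,1)[.OXX/OXXO]+0
p2 O@[XOXX/O.XO]: (1,1)[XOXX/OOXO]+0*
p3 X@[XOXX/OOXO] terminal +0; root [.OXX/O.XO] d11

value(.OXX/O.XO, X) = 0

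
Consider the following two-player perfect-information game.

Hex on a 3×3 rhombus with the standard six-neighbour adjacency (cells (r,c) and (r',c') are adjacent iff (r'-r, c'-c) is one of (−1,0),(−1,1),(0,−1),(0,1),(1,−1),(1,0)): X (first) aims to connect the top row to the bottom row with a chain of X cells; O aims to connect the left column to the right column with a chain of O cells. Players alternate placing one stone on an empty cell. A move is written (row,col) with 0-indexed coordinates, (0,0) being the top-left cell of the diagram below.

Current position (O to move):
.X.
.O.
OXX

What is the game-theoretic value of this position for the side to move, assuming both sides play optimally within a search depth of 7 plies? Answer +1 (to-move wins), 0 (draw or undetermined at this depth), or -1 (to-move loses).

p1 O@[.X./.O./OXX]: (0,0)[OX./.O./OXX]+1* (0,2)[.XO/.O./OXX]+1 (1,0)[.X./OO./OXX]+1 (1,2)[.X./.OO/OXX]+1
p2 X@[OX./.O./OXX]: (0,2)[OXX/.O./OXX]-1* (1,0)[OX./XO./OXX]-1 (1,2)[OX./.OX/OXX]-1
p3 O@[OXX/.O./OXX]: (1,0)[OXX/OO./OXX]-1 (1,2)[OXX/.OO/OXX]+1*
p4 X@[OXX/.OO/OXX] terminal -1; root [.X./.O./OXX] d7

value(.X./.O./OXX, O) = +1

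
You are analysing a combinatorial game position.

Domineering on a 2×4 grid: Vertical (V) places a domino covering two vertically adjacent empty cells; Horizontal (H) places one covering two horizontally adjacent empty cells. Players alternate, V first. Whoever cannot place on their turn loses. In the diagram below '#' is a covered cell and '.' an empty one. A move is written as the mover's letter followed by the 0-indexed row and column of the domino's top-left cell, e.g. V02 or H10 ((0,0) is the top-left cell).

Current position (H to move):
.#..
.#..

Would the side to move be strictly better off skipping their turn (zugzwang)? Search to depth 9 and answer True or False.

ply 1, H at .#../.#.. | H02=+1→.###/.#..*; H12=+1→.#../.###
ply 2, V at .###/.#.. | V00=-1→####/##..*
ply 3, H at ####/##.. | H12=+1→####/####*
ply 4: ####/#### is terminal -1 (V); from .#../.#.. depth 9
pass branch (V moves first from the same position):
  | ply 1, V at .#../.#.. | V00=-1→##../##..; V02=+1→.##./.##.*; V03=+1→.#.#/.#.#
  | ply 2: .##./.##. is terminal -1 (H); from .#../.#.. depth 9
H moving scores +1; H passing scores -1

zugzwang(.#../.#.., H) = False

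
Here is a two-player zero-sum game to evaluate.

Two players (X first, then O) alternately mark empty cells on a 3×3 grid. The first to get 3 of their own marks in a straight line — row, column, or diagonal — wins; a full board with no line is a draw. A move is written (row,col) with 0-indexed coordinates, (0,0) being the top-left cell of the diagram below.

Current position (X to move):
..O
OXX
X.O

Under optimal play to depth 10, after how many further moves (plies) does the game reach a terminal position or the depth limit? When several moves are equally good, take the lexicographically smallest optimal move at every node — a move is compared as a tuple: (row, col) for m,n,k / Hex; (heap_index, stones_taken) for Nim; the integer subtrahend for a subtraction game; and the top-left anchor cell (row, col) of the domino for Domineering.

ply 1, X at ..O/OXX/X.O | (0,0)=+0→X.O/OXX/X.O*; (0,1)=+0→.XO/OXX/X.O; (2,1)=+0→..O/OXX/XXO
ply 2, O at X.O/OXX/X.O | (0,1)=+0→XOO/OXX/X.O*; (2,1)=+0→X.O/OXX/XOO
ply 3, X at XOO/OXX/X.O | (2,1)=+0→XOO/OXX/XXO*
ply 4: XOO/OXX/XXO is terminal +0 (O); from ..O/OXX/X.O depth 10

PV length from [..O/OXX/X.O]: 3 plies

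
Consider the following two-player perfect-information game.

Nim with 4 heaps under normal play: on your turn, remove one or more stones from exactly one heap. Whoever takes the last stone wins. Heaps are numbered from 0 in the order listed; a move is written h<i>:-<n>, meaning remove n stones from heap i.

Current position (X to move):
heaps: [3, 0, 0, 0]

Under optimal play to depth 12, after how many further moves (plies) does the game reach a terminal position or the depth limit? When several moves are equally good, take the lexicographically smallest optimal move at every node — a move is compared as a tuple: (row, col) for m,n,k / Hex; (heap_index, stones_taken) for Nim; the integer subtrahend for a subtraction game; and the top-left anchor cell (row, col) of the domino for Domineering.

[(3,0,0,0)] X move#1: h0:-1:-1/(2,0,0,0), h0:-2:-1/(1,0,0,0), h0:-3:+1/(0,0,0,0)*
[(0,0,0,0)] end (terminal -1, O#2); searched (3,0,0,0) to 12

PV length from [(3,0,0,0)]: 1 ply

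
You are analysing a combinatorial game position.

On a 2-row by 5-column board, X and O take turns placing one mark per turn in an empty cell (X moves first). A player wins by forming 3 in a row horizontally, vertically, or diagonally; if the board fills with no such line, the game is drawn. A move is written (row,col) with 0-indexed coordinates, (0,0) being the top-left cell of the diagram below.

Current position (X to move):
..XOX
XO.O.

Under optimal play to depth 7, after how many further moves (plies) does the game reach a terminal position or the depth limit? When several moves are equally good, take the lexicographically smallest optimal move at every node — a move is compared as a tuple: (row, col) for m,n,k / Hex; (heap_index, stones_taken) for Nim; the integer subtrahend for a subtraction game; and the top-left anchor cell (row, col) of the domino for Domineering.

PV length from [..XOX/XO.O.]: 4 plies

[..XOX/XO.O.] X move#1: (0,0):-1/X.XOX/XO.O., (0,1):-1/.XXOX/XO.O., (1,2):+0/..XOX/XOXO.*, (1,4):-1/..XOX/XO.OX
[..XOX/XOXO.] O move#2: (0,0):+0/O.XOX/XOXO.*, (0,1):+0/.OXOX/XOXO., (1,4):+0/..XOX/XOXOO
[O.XOX/XOXO.] X move#3: (0,1):+0/OXXOX/XOXO.*, (1,4):+0/O.XOX/XOXOX
[OXXOX/XOXO.] O move#4: (1,4):+0/OXXOX/XOXOO*
[OXXOX/XOXOO] end (terminal +0, X#5); searched ..XOX/XO.O. to 7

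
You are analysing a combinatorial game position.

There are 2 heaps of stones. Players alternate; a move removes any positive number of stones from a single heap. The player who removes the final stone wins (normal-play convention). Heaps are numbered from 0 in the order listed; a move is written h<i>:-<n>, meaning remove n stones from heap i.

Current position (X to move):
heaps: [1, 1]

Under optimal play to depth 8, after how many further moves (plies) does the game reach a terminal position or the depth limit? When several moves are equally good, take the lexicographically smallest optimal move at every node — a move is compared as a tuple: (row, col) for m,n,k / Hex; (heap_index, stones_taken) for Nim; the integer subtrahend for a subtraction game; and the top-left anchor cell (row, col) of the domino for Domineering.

[(1,1)] X move#1: h0:-1:-1/(0,1)*, h1:-1:-1/(1,0)
[(0,1)] O move#2: h1:-1:+1/(0,0)*
[(0,0)] end (terminal -1, X#3); searched (1,1) to 8

PV length from [(1,1)]: 2 plies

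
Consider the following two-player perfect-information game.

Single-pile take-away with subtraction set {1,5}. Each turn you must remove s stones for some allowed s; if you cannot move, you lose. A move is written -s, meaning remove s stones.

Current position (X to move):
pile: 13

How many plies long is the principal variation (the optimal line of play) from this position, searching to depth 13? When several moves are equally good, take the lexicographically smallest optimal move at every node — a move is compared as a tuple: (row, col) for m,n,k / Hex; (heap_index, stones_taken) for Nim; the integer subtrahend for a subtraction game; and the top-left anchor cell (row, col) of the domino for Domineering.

PV length from [13]: 13 plies

[13] X move#1: -1:+1/12*, -5:+1/8
[12] O move#2: -1:-1/11*, -5:-1/7
[11] X move#3: -1:+1/10*, -5:+1/6
[10] O move#4: -1:-1/9*, -5:-1/5
[9] X move#5: -1:+1/8*, -5:+1/4
[8] O move#6: -1:-1/7*, -5:-1/3
[7] X move#7: -1:+1/6*, -5:+1/2
[6] O move#8: -1:-1/5*, -5:-1/1
[5] X move#9: -1:+1/4*, -5:+1/0
[4] O move#10: -1:-1/3*
[3] X move#11: -1:+1/2*
[2] O move#12: -1:-1/1*
[1] X move#13: -1:+1/0*
[0] end (terminal -1, O#14); searched 13 to 13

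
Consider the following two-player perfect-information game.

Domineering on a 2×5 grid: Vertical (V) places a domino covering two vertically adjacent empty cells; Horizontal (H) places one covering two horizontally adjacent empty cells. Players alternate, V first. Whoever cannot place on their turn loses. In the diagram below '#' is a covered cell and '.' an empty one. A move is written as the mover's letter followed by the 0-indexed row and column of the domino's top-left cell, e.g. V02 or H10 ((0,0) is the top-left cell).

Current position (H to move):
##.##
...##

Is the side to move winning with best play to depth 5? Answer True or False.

p1 H@[##.##/...##]: H10[##.##/##.##]-1 H11[##.##/.####]+1*
p2 V@[##.##/.####] terminal -1; root [##.##/...##] d5

H winning at [##.##/...##]: True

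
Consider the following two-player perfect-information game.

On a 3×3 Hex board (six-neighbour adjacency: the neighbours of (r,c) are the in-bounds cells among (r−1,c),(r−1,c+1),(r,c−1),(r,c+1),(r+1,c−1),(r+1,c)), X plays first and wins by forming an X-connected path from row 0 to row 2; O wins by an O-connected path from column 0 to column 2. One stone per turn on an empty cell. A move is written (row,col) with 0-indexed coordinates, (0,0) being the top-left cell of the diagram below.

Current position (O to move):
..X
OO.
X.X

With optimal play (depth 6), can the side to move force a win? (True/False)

O winning at [..X/OO./X.X]: True

[..X/OO./X.X] O move#1: (0,0):-1/O.X/OO./X.X, (0,1):-1/.OX/OO./X.X, (1,2):+1/..X/OOO/X.X*, (2,1):-1/..X/OO./XOX
[..X/OOO/X.X] end (terminal -1, X#2); searched ..X/OO./X.X to 6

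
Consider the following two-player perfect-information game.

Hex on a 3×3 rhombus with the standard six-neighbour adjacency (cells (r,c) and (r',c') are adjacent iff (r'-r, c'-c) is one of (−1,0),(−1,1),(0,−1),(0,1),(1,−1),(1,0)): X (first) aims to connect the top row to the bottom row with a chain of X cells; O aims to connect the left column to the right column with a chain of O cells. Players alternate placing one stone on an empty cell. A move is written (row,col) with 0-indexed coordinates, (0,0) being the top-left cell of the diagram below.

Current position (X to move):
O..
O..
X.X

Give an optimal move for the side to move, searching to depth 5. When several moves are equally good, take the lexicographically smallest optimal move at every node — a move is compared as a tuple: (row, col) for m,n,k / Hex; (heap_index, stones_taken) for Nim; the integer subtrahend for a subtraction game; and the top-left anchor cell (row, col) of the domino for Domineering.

X's best at [O../O../X.X]: (0,2)

ply 1, X at O../O../X.X | (0,1)=-1→OX./O../X.X; (0,2)=+1→O.X/O../X.X*; (1,1)=+1→O../OX./X.X; (1,2)=-1→O../O.X/X.X; (2,1)=-1→O../O../XXX
ply 2, O at O.X/O../X.X | (0,1)=-1→OOX/O../X.X*; (1,1)=-1→O.X/OO./X.X; (1,2)=-1→O.X/O.O/X.X; (2,1)=-1→O.X/O../XOX
ply 3, X at OOX/O../X.X | (1,1)=+1→OOX/OX./X.X*; (1,2)=+1→OOX/O.X/X.X; (2,1)=+1→OOX/O../XXX
ply 4: OOX/OX./X.X is terminal -1 (O); from O../O../X.X depth 5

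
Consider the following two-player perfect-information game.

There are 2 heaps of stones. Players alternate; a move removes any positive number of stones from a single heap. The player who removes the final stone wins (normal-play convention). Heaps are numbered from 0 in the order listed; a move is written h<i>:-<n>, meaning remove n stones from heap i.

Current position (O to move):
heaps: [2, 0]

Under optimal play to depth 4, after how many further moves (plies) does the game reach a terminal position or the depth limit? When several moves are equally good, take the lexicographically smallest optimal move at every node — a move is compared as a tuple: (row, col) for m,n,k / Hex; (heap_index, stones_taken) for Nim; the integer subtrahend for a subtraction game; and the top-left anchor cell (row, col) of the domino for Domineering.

[(2,0)] O move#1: h0:-1:-1/(1,0), h0:-2:+1/(0,0)*
[(0,0)] end (terminal -1, X#2); searched (2,0) to 4

PV length from [(2,0)]: 1 ply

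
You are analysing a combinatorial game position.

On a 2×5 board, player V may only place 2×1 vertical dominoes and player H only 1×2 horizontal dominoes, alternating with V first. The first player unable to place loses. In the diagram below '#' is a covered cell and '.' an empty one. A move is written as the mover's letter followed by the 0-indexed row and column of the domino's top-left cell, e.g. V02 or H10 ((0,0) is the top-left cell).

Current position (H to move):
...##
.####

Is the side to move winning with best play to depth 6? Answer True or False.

H winning at [...##/.####]: True

[...##/.####] H move#1: H00:+1/##.##/.####*, H01:-1/.####/.####
[##.##/.####] end (terminal -1, V#2); searched ...##/.#### to 6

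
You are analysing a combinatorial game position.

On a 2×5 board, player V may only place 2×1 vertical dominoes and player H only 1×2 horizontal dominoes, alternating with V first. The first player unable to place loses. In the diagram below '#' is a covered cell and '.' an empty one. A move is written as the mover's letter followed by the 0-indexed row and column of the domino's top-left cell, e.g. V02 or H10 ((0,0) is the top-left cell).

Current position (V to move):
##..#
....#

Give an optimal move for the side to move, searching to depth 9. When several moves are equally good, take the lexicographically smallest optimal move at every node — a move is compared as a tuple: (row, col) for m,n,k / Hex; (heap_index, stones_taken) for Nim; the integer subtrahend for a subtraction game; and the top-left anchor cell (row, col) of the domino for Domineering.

ply 1, V at ##..#/....# | V02=+1→###.#/..#.#*; V03=-1→##.##/...##
ply 2, H at ###.#/..#.# | H10=-1→###.#/###.#*
ply 3, V at ###.#/###.# | V03=+1→#####/#####*
ply 4: #####/##### is terminal -1 (H); from ##..#/....# depth 9

V's best at [##..#/....#]: V02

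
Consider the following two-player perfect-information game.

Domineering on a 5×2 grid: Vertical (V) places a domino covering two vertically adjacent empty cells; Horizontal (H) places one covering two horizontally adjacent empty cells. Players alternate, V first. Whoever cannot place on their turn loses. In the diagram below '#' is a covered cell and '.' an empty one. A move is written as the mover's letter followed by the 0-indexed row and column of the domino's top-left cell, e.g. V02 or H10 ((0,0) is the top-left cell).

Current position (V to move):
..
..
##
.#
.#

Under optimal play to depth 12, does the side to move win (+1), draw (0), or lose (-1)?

[../../##/.#/.#] V move#1: V00:+1/#./#./##/.#/.#*, V01:+1/.#/.#/##/.#/.#, V30:-1/../../##/##/##
[#./#./##/.#/.#] end (terminal -1, H#2); searched ../../##/.#/.# to 12

value(../../##/.#/.#, V) = +1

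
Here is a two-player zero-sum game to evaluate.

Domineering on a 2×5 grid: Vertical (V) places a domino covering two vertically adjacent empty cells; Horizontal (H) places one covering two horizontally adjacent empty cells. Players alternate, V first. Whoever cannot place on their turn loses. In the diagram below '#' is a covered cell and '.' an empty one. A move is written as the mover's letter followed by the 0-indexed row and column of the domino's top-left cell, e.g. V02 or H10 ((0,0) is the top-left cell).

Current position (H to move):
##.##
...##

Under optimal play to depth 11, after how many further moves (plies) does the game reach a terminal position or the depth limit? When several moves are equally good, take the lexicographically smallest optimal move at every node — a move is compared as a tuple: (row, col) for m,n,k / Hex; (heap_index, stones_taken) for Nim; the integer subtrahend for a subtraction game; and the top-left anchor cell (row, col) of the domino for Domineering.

p1 H@[##.##/...##]: H10[##.##/##.##]-1 H11[##.##/.####]+1*
p2 V@[##.##/.####] terminal -1; root [##.##/...##] d11

PV length from [##.##/...##]: 1 ply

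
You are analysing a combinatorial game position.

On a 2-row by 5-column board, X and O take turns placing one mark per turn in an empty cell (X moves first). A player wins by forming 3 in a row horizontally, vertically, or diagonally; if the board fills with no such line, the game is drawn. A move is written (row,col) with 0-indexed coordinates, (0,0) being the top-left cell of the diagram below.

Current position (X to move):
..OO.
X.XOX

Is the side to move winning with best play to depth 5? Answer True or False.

ply 1, X at ..OO./X.XOX | (0,0)=-1→X.OO./X.XOX; (0,1)=-1→.XOO./X.XOX; (0,4)=-1→..OOX/X.XOX; (1,1)=+1→..OO./XXXOX*
ply 2: ..OO./XXXOX is terminal -1 (O); from ..OO./X.XOX depth 5

X winning at [..OO./X.XOX]: True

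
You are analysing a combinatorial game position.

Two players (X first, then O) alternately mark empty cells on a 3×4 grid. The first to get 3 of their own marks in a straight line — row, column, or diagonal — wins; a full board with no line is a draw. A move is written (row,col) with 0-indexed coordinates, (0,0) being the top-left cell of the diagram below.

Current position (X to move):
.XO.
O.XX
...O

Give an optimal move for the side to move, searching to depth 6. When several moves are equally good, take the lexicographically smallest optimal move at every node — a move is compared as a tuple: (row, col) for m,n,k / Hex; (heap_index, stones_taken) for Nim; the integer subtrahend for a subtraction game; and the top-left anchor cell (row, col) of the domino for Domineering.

X's best at [.XO./O.XX/...O]: (0,3)

[.XO./O.XX/...O] X move#1: (0,0):+0/XXO./O.XX/...O, (0,3):+1/.XOX/O.XX/...O*, (1,1):+1/.XO./OXXX/...O, (2,0):+1/.XO./O.XX/X..O, (2,1):+1/.XO./O.XX/.X.O, (2,2):+0/.XO./O.XX/..XO
[.XOX/O.XX/...O] O move#2: (0,0):-1/OXOX/O.XX/...O*, (1,1):-1/.XOX/OOXX/...O, (2,0):-1/.XOX/O.XX/O..O, (2,1):-1/.XOX/O.XX/.O.O, (2,2):-1/.XOX/O.XX/..OO
[OXOX/O.XX/...O] X move#3: (1,1):+1/OXOX/OXXX/...O*, (2,0):+1/OXOX/O.XX/X..O, (2,1):+1/OXOX/O.XX/.X.O, (2,2):-1/OXOX/O.XX/..XO
[OXOX/OXXX/...O] end (terminal -1, O#4); searched .XO./O.XX/...O to 6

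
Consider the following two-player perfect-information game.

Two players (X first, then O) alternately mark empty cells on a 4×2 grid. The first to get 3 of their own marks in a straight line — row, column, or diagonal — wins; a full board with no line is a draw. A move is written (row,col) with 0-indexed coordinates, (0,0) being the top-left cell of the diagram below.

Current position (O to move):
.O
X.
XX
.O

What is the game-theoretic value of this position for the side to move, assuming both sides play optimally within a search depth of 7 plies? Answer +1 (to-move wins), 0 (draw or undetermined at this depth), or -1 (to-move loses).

value(.O/X./XX/.O, O) = -1

ply 1, O at .O/X./XX/.O | (0,0)=-1→OO/X./XX/.O*; (1,1)=-1→.O/XO/XX/.O; (3,0)=-1→.O/X./XX/OO
ply 2, X at OO/X./XX/.O | (1,1)=+0→OO/XX/XX/.O; (3,0)=+1→OO/X./XX/XO*
ply 3: OO/X./XX/XO is terminal -1 (O); from .O/X./XX/.O depth 7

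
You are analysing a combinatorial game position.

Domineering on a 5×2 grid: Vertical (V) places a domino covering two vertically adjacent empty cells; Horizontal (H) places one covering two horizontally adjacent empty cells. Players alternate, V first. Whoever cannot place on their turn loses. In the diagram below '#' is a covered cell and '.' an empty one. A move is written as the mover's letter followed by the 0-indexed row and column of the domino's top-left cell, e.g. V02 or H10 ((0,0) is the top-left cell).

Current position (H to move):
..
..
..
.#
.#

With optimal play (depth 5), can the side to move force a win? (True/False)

ply 1, H at ../../../.#/.# | H00=-1→##/../../.#/.#; H10=+1→../##/../.#/.#*; H20=-1→../../##/.#/.#
ply 2, V at ../##/../.#/.# | V20=-1→../##/#./##/.#*; V30=-1→../##/../##/##
ply 3, H at ../##/#./##/.# | H00=+1→##/##/#./##/.#*
ply 4: ##/##/#./##/.# is terminal -1 (V); from ../../../.#/.# depth 5

H winning at [../../../.#/.#]: True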